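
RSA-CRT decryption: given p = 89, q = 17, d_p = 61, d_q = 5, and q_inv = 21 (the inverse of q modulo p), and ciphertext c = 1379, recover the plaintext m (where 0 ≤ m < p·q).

m₁ = c^(d_p) mod p: c ≡ 44 (mod 89), and 44^61 mod 89 = 57.
m₂ = c^(d_q) mod q: c ≡ 2 (mod 17), and 2^5 mod 17 = 15.
h = q_inv·(m₁ − m₂) mod p = 21·(57 − 15) mod 89 = 81.
m = m₂ + h·q = 15 + 81·17 = 1392.

1392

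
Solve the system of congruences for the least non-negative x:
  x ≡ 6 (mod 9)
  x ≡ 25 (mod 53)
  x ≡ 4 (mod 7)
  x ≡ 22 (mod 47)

From x ≡ 6 (mod 9) write x = 6 + 9t. Substituting into x ≡ 25 (mod 53) gives 9t ≡ 19 (mod 53), and since 9⁻¹ ≡ 6 (mod 53), t ≡ 8. Hence x ≡ 6 + 9·8 = 78 (mod 477).
From x ≡ 78 (mod 477) write x = 78 + 477t. Substituting into x ≡ 4 (mod 7) gives 477t ≡ 3 (mod 7), and since 1⁻¹ ≡ 1 (mod 7), t ≡ 3. Hence x ≡ 78 + 477·3 = 1509 (mod 3339).
From x ≡ 1509 (mod 3339) write x = 1509 + 3339t. Substituting into x ≡ 22 (mod 47) gives 3339t ≡ 17 (mod 47), and since 2⁻¹ ≡ 24 (mod 47), t ≡ 32. Hence x ≡ 1509 + 3339·32 = 108357 (mod 156933).

108357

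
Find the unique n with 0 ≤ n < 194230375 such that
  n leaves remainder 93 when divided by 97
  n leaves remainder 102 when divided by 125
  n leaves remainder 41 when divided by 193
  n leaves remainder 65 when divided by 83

From n ≡ 93 (mod 97) write n = 93 + 97t. Substituting into n ≡ 102 (mod 125) gives 97t ≡ 9 (mod 125), and since 97⁻¹ ≡ 58 (mod 125), t ≡ 22. Hence n ≡ 93 + 97·22 = 2227 (mod 12125).
From n ≡ 2227 (mod 12125) write n = 2227 + 12125t. Substituting into n ≡ 41 (mod 193) gives 12125t ≡ 130 (mod 193), and since 159⁻¹ ≡ 17 (mod 193), t ≡ 87. Hence n ≡ 2227 + 12125·87 = 1057102 (mod 2340125).
From n ≡ 1057102 (mod 2340125) write n = 1057102 + 2340125t. Substituting into n ≡ 65 (mod 83) gives 2340125t ≡ 51 (mod 83), and since 23⁻¹ ≡ 65 (mod 83), t ≡ 78. Hence n ≡ 1057102 + 2340125·78 = 183586852 (mod 194230375).

183586852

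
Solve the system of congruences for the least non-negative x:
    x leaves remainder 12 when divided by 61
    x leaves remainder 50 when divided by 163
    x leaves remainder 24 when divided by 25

150499

From x ≡ 12 (mod 61) write x = 12 + 61t. Substituting into x ≡ 50 (mod 163) gives 61t ≡ 38 (mod 163), and since 61⁻¹ ≡ 155 (mod 163), t ≡ 22. Hence x ≡ 12 + 61·22 = 1354 (mod 9943).
From x ≡ 1354 (mod 9943) write x = 1354 + 9943t. Substituting into x ≡ 24 (mod 25) gives 9943t ≡ 20 (mod 25), and since 18⁻¹ ≡ 7 (mod 25), t ≡ 15. Hence x ≡ 1354 + 9943·15 = 150499 (mod 248575).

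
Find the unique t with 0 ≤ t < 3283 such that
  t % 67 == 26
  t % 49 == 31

Combine the congruences pairwise.
From t ≡ 26 (mod 67) write t = 26 + 67s. Substituting into t ≡ 31 (mod 49) gives 67s ≡ 5 (mod 49), and since 18⁻¹ ≡ 30 (mod 49), s ≡ 3. Hence t ≡ 26 + 67·3 = 227 (mod 3283).

227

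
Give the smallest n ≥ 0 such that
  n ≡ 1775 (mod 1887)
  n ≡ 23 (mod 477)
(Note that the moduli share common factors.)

73481

gcd(1887, 477) = 3 and 3 | (23 − 1775), so the pair is consistent; merging gives n ≡ 73481 (mod 300033), where 300033 = lcm(1887, 477).
The solution is unique modulo lcm(1887, 477) = 300033.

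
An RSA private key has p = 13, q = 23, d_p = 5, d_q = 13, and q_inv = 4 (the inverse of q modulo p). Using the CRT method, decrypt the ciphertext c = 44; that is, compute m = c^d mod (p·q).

m₁ = c^(d_p) mod p: c ≡ 5 (mod 13), and 5^5 mod 13 = 5.
m₂ = c^(d_q) mod q: c ≡ 21 (mod 23), and 21^13 mod 23 = 19.
h = q_inv·(m₁ − m₂) mod p = 4·(5 − 19) mod 13 = 9.
m = m₂ + h·q = 19 + 9·23 = 226.

226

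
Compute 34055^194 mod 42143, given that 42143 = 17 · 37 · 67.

Mod 17: 34055 ≡ 4; by Fermat, exponent reduces to 194 mod 16 = 2; 4^2 ≡ 16 (mod 17).
Mod 37: 34055 ≡ 15; by Fermat, exponent reduces to 194 mod 36 = 14; 15^14 ≡ 4 (mod 37).
Mod 67: 34055 ≡ 19; by Fermat, exponent reduces to 194 mod 66 = 62; 19^62 ≡ 56 (mod 67).
Combine by CRT: x ≡ 16 (mod 17), x ≡ 4 (mod 37), x ≡ 56 (mod 67) ⇒ x ≡ 33489 (mod 42143).

33489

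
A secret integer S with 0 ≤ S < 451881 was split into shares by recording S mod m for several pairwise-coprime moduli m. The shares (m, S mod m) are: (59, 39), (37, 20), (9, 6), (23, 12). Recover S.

The moduli are pairwise coprime; N = 59·37·9·23 = 451881.
N/59 = 7659; 7659 ≡ 48 (mod 59); 48·16 ≡ 1, so inverse 16.
N/37 = 12213; 12213 ≡ 3 (mod 37); 3·25 ≡ 1, so inverse 25.
N/9 = 50209; 50209 ≡ 7 (mod 9); 7·4 ≡ 1, so inverse 4.
N/23 = 19647; 19647 ≡ 5 (mod 23); 5·14 ≡ 1, so inverse 14.
S ≡ 39·7659·16 + 20·12213·25 + 6·50209·4 + 12·19647·14 = 15391428.
15391428 mod 451881 = 27474.

27474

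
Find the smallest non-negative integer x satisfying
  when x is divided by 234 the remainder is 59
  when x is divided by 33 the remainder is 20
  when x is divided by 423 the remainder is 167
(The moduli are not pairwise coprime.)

gcd(234, 33) = 3 and 3 | (20 − 59), so the pair is consistent; merging gives x ≡ 2165 (mod 2574), where 2574 = lcm(234, 33).
gcd(2574, 423) = 9 and 9 | (167 − 2165), so the pair is consistent; merging gives x ≡ 40775 (mod 120978), where 120978 = lcm(2574, 423).
The solution is unique modulo lcm(234, 33, 423) = 120978.

40775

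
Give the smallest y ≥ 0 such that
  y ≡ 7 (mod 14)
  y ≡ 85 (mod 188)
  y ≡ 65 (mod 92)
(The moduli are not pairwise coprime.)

12117

Combine the congruences pairwise.
gcd(14, 188) = 2 and 2 | (85 − 7), so the pair is consistent; merging gives y ≡ 273 (mod 1316), where 1316 = lcm(14, 188).
gcd(1316, 92) = 4 and 4 | (65 − 273), so the pair is consistent; merging gives y ≡ 12117 (mod 30268), where 30268 = lcm(1316, 92).
The solution is unique modulo lcm(14, 188, 92) = 30268.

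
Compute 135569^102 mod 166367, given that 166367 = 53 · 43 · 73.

48035

Mod 53: 135569 ≡ 48; by Fermat, exponent reduces to 102 mod 52 = 50; 48^50 ≡ 17 (mod 53).
Mod 43: 135569 ≡ 33; by Fermat, exponent reduces to 102 mod 42 = 18; 33^18 ≡ 4 (mod 43).
Mod 73: 135569 ≡ 8; by Fermat, exponent reduces to 102 mod 72 = 30; 8^30 ≡ 1 (mod 73).
Combine by CRT: x ≡ 17 (mod 53), x ≡ 4 (mod 43), x ≡ 1 (mod 73) ⇒ x ≡ 48035 (mod 166367).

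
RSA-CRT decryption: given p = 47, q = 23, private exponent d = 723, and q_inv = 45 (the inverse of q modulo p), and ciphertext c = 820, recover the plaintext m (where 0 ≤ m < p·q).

d_p = d mod (p−1) = 723 mod 46 = 33; d_q = d mod (q−1) = 19.
m₁ = c^(d_p) mod p: c ≡ 21 (mod 47), and 21^33 mod 47 = 27.
m₂ = c^(d_q) mod q: c ≡ 15 (mod 23), and 15^19 mod 23 = 19.
h = q_inv·(m₁ − m₂) mod p = 45·(27 − 19) mod 47 = 31.
m = m₂ + h·q = 19 + 31·23 = 732.

732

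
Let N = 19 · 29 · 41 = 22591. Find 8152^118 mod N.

Mod 19: 8152 ≡ 1; by Fermat, exponent reduces to 118 mod 18 = 10; 1^10 ≡ 1 (mod 19).
Mod 29: 8152 ≡ 3; by Fermat, exponent reduces to 118 mod 28 = 6; 3^6 ≡ 4 (mod 29).
Mod 41: 8152 ≡ 34; by Fermat, exponent reduces to 118 mod 40 = 38; 34^38 ≡ 36 (mod 41).
Combine by CRT: x ≡ 1 (mod 19), x ≡ 4 (mod 29), x ≡ 36 (mod 41) ⇒ x ≡ 8646 (mod 22591).

8646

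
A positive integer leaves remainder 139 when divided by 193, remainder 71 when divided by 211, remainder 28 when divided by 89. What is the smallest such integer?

919398

From m ≡ 139 (mod 193) write m = 139 + 193t. Substituting into m ≡ 71 (mod 211) gives 193t ≡ 143 (mod 211), and since 193⁻¹ ≡ 82 (mod 211), t ≡ 121. Hence m ≡ 139 + 193·121 = 23492 (mod 40723).
From m ≡ 23492 (mod 40723) write m = 23492 + 40723t. Substituting into m ≡ 28 (mod 89) gives 40723t ≡ 32 (mod 89), and since 50⁻¹ ≡ 73 (mod 89), t ≡ 22. Hence m ≡ 23492 + 40723·22 = 919398 (mod 3624347).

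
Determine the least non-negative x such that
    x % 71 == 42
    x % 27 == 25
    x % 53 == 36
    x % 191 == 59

14565337

Combine the congruences pairwise.
From x ≡ 42 (mod 71) write x = 42 + 71t. Substituting into x ≡ 25 (mod 27) gives 71t ≡ 10 (mod 27), and since 17⁻¹ ≡ 8 (mod 27), t ≡ 26. Hence x ≡ 42 + 71·26 = 1888 (mod 1917).
From x ≡ 1888 (mod 1917) write x = 1888 + 1917t. Substituting into x ≡ 36 (mod 53) gives 1917t ≡ 3 (mod 53), and since 9⁻¹ ≡ 6 (mod 53), t ≡ 18. Hence x ≡ 1888 + 1917·18 = 36394 (mod 101601).
From x ≡ 36394 (mod 101601) write x = 36394 + 101601t. Substituting into x ≡ 59 (mod 191) gives 101601t ≡ 146 (mod 191), and since 180⁻¹ ≡ 52 (mod 191), t ≡ 143. Hence x ≡ 36394 + 101601·143 = 14565337 (mod 19405791).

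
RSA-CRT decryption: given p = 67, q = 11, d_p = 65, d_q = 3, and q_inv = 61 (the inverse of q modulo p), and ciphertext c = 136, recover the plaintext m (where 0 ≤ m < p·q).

m₁ = c^(d_p) mod p: c ≡ 2 (mod 67), and 2^65 mod 67 = 34.
m₂ = c^(d_q) mod q: c ≡ 4 (mod 11), and 4^3 mod 11 = 9.
h = q_inv·(m₁ − m₂) mod p = 61·(34 − 9) mod 67 = 51.
m = m₂ + h·q = 9 + 51·11 = 570.

570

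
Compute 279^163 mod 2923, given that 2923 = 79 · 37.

Mod 79: 279 ≡ 42; by Fermat, exponent reduces to 163 mod 78 = 7; 42^7 ≡ 16 (mod 79).
Mod 37: 279 ≡ 20; by Fermat, exponent reduces to 163 mod 36 = 19; 20^19 ≡ 17 (mod 37).
Combine by CRT: x ≡ 16 (mod 79), x ≡ 17 (mod 37) ⇒ x ≡ 1201 (mod 2923).

1201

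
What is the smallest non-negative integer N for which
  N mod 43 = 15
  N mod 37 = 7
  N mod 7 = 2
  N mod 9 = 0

59355

Combine the congruences pairwise.
From N ≡ 15 (mod 43) write N = 15 + 43t. Substituting into N ≡ 7 (mod 37) gives 43t ≡ 29 (mod 37), and since 6⁻¹ ≡ 31 (mod 37), t ≡ 11. Hence N ≡ 15 + 43·11 = 488 (mod 1591).
From N ≡ 488 (mod 1591) write N = 488 + 1591t. Substituting into N ≡ 2 (mod 7) gives 1591t ≡ 4 (mod 7), and since 2⁻¹ ≡ 4 (mod 7), t ≡ 2. Hence N ≡ 488 + 1591·2 = 3670 (mod 11137).
From N ≡ 3670 (mod 11137) write N = 3670 + 11137t. Substituting into N ≡ 0 (mod 9) gives 11137t ≡ 2 (mod 9), and since 4⁻¹ ≡ 7 (mod 9), t ≡ 5. Hence N ≡ 3670 + 11137·5 = 59355 (mod 100233).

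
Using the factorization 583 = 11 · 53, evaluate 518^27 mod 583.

Mod 11: 518 ≡ 1; by Fermat, exponent reduces to 27 mod 10 = 7; 1^7 ≡ 1 (mod 11).
Mod 53: 518 ≡ 41; 41^27 ≡ 12 (mod 53).
Combine by CRT: x ≡ 1 (mod 11), x ≡ 12 (mod 53) ⇒ x ≡ 12 (mod 583).

12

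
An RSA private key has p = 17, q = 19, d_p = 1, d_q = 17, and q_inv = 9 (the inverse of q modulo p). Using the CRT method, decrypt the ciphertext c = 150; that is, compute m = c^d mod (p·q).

m₁ = c^(d_p) mod p: c ≡ 14 (mod 17), and 14^1 mod 17 = 14.
m₂ = c^(d_q) mod q: c ≡ 17 (mod 19), and 17^17 mod 19 = 9.
h = q_inv·(m₁ − m₂) mod p = 9·(14 − 9) mod 17 = 11.
m = m₂ + h·q = 9 + 11·19 = 218.

218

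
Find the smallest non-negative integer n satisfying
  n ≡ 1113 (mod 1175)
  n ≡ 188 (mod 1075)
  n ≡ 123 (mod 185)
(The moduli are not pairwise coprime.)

1695463

gcd(1175, 1075) = 25 and 25 | (188 − 1113), so the pair is consistent; merging gives n ≡ 28138 (mod 50525), where 50525 = lcm(1175, 1075).
gcd(50525, 185) = 5 and 5 | (123 − 28138), so the pair is consistent; merging gives n ≡ 1695463 (mod 1869425), where 1869425 = lcm(50525, 185).
The solution is unique modulo lcm(1175, 1075, 185) = 1869425.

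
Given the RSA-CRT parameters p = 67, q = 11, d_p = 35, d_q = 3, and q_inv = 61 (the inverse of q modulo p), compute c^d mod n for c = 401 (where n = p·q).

m₁ = c^(d_p) mod p: c ≡ 66 (mod 67), and 66^35 mod 67 = 66.
m₂ = c^(d_q) mod q: c ≡ 5 (mod 11), and 5^3 mod 11 = 4.
h = q_inv·(m₁ − m₂) mod p = 61·(66 − 4) mod 67 = 30.
m = m₂ + h·q = 4 + 30·11 = 334.

334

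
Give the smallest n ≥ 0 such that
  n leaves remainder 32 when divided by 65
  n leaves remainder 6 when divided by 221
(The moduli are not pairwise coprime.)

gcd(65, 221) = 13 and 13 | (6 − 32), so the pair is consistent; merging gives n ≡ 227 (mod 1105), where 1105 = lcm(65, 221).
The solution is unique modulo lcm(65, 221) = 1105.

227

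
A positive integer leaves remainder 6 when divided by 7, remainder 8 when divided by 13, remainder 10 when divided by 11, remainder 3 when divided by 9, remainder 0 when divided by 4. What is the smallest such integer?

The moduli are pairwise coprime; N = 7·13·11·9·4 = 36036.
N/7 = 5148; 5148 ≡ 3 (mod 7); 3·5 ≡ 1, so inverse 5.
N/13 = 2772; 2772 ≡ 3 (mod 13); 3·9 ≡ 1, so inverse 9.
N/11 = 3276; 3276 ≡ 9 (mod 11); 9·5 ≡ 1, so inverse 5.
N/9 = 4004; 4004 ≡ 8 (mod 9); 8·8 ≡ 1, so inverse 8.
N/4 = 9009; 9009 ≡ 1 (mod 4), inverse 1.
t ≡ 6·5148·5 + 8·2772·9 + 10·3276·5 + 3·4004·8 + 0·9009·1 = 613920.
613920 mod 36036 = 1308.

1308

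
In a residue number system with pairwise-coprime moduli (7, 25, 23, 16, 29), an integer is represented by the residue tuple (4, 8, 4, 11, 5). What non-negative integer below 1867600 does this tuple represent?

The moduli are pairwise coprime; N = 7·25·23·16·29 = 1867600.
N/7 = 266800; 266800 ≡ 2 (mod 7); 2·4 ≡ 1, so inverse 4.
N/25 = 74704; 74704 ≡ 4 (mod 25); 4·19 ≡ 1, so inverse 19.
N/23 = 81200; 81200 ≡ 10 (mod 23); 10·7 ≡ 1, so inverse 7.
N/16 = 116725; 116725 ≡ 5 (mod 16); 5·13 ≡ 1, so inverse 13.
N/29 = 64400; 64400 ≡ 20 (mod 29); 20·16 ≡ 1, so inverse 16.
x ≡ 4·266800·4 + 8·74704·19 + 4·81200·7 + 11·116725·13 + 5·64400·16 = 39741083.
39741083 mod 1867600 = 521483.

521483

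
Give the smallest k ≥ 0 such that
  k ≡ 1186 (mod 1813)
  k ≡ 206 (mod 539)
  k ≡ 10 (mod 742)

51950

gcd(1813, 539) = 49 and 49 | (206 − 1186), so the pair is consistent; merging gives k ≡ 12064 (mod 19943), where 19943 = lcm(1813, 539).
gcd(19943, 742) = 7 and 7 | (10 − 12064), so the pair is consistent; merging gives k ≡ 51950 (mod 2113958), where 2113958 = lcm(19943, 742).
The solution is unique modulo lcm(1813, 539, 742) = 2113958.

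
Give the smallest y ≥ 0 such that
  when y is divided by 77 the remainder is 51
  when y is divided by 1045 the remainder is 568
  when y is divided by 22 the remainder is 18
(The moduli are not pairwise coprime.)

Combine the congruences pairwise.
gcd(77, 1045) = 11 and 11 | (568 − 51), so the pair is consistent; merging gives y ≡ 4748 (mod 7315), where 7315 = lcm(77, 1045).
gcd(7315, 22) = 11 and 11 | (18 − 4748), so the pair is consistent; merging gives y ≡ 4748 (mod 14630), where 14630 = lcm(7315, 22).
The solution is unique modulo lcm(77, 1045, 22) = 14630.

4748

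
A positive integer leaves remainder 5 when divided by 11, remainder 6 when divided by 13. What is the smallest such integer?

From N ≡ 5 (mod 11) write N = 5 + 11t. Substituting into N ≡ 6 (mod 13) gives 11t ≡ 1 (mod 13), and since 11⁻¹ ≡ 6 (mod 13), t ≡ 6. Hence N ≡ 5 + 11·6 = 71 (mod 143).

71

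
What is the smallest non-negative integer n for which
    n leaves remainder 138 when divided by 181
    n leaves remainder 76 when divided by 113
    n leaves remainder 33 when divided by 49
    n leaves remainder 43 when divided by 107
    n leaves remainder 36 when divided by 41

4195038405

The moduli are pairwise coprime; M = 181·113·49·107·41 = 4396638239.
M/181 = 24290819; 24290819 ≡ 76 (mod 181); 76·131 ≡ 1, so inverse 131.
M/113 = 38908303; 38908303 ≡ 30 (mod 113); 30·49 ≡ 1, so inverse 49.
M/49 = 89727311; 89727311 ≡ 30 (mod 49); 30·18 ≡ 1, so inverse 18.
M/107 = 41090077; 41090077 ≡ 44 (mod 107); 44·90 ≡ 1, so inverse 90.
M/41 = 107235079; 107235079 ≡ 30 (mod 41); 30·26 ≡ 1, so inverse 26.
n ≡ 138·24290819·131 + 76·38908303·49 + 33·89727311·18 + 43·41090077·90 + 36·107235079·26 = 896712600922.
896712600922 mod 4396638239 = 4195038405.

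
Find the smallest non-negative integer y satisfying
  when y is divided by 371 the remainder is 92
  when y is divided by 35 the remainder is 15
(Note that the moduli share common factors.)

gcd(371, 35) = 7 and 7 | (15 − 92), so the pair is consistent; merging gives y ≡ 1205 (mod 1855), where 1855 = lcm(371, 35).
The solution is unique modulo lcm(371, 35) = 1855.

1205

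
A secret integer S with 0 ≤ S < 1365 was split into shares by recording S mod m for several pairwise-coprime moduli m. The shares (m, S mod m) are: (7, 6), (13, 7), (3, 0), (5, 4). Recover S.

384

Combine the congruences pairwise.
From S ≡ 6 (mod 7) write S = 6 + 7t. Substituting into S ≡ 7 (mod 13) gives 7t ≡ 1 (mod 13), and since 7⁻¹ ≡ 2 (mod 13), t ≡ 2. Hence S ≡ 6 + 7·2 = 20 (mod 91).
From S ≡ 20 (mod 91) write S = 20 + 91t. Substituting into S ≡ 0 (mod 3) gives 91t ≡ 1 (mod 3), and since 1⁻¹ ≡ 1 (mod 3), t ≡ 1. Hence S ≡ 20 + 91·1 = 111 (mod 273).
From S ≡ 111 (mod 273) write S = 111 + 273t. Substituting into S ≡ 4 (mod 5) gives 273t ≡ 3 (mod 5), and since 3⁻¹ ≡ 2 (mod 5), t ≡ 1. Hence S ≡ 111 + 273·1 = 384 (mod 1365).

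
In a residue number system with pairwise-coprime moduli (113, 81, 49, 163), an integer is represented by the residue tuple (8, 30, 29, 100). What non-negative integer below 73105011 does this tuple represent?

62636925

Combine the congruences pairwise.
From x ≡ 8 (mod 113) write x = 8 + 113t. Substituting into x ≡ 30 (mod 81) gives 113t ≡ 22 (mod 81), and since 32⁻¹ ≡ 38 (mod 81), t ≡ 26. Hence x ≡ 8 + 113·26 = 2946 (mod 9153).
From x ≡ 2946 (mod 9153) write x = 2946 + 9153t. Substituting into x ≡ 29 (mod 49) gives 9153t ≡ 23 (mod 49), and since 39⁻¹ ≡ 44 (mod 49), t ≡ 32. Hence x ≡ 2946 + 9153·32 = 295842 (mod 448497).
From x ≡ 295842 (mod 448497) write x = 295842 + 448497t. Substituting into x ≡ 100 (mod 163) gives 448497t ≡ 103 (mod 163), and since 84⁻¹ ≡ 33 (mod 163), t ≡ 139. Hence x ≡ 295842 + 448497·139 = 62636925 (mod 73105011).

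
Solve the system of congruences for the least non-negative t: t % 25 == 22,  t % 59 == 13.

72

Combine the congruences pairwise.
From t ≡ 22 (mod 25) write t = 22 + 25s. Substituting into t ≡ 13 (mod 59) gives 25s ≡ 50 (mod 59), and since 25⁻¹ ≡ 26 (mod 59), s ≡ 2. Hence t ≡ 22 + 25·2 = 72 (mod 1475).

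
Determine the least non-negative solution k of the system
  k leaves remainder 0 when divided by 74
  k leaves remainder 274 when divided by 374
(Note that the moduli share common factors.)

9250

Combine the congruences pairwise.
gcd(74, 374) = 2 and 2 | (274 − 0), so the pair is consistent; merging gives k ≡ 9250 (mod 13838), where 13838 = lcm(74, 374).
The solution is unique modulo lcm(74, 374) = 13838.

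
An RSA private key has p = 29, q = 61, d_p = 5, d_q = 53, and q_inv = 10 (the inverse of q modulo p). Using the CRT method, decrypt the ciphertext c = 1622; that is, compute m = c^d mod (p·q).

432

m₁ = c^(d_p) mod p: c ≡ 27 (mod 29), and 27^5 mod 29 = 26.
m₂ = c^(d_q) mod q: c ≡ 36 (mod 61), and 36^53 mod 61 = 5.
h = q_inv·(m₁ − m₂) mod p = 10·(26 − 5) mod 29 = 7.
m = m₂ + h·q = 5 + 7·61 = 432.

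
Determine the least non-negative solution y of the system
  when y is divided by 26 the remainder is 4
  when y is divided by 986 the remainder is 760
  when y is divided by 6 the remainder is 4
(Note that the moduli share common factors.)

Combine the congruences pairwise.
gcd(26, 986) = 2 and 2 | (760 − 4), so the pair is consistent; merging gives y ≡ 1746 (mod 12818), where 12818 = lcm(26, 986).
gcd(12818, 6) = 2 and 2 | (4 − 1746), so the pair is consistent; merging gives y ≡ 27382 (mod 38454), where 38454 = lcm(12818, 6).
The solution is unique modulo lcm(26, 986, 6) = 38454.

27382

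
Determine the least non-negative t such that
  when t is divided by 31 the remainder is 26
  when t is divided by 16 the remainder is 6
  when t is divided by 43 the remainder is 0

14534

The moduli are pairwise coprime; N = 31·16·43 = 21328.
N/31 = 688; 688 ≡ 6 (mod 31); 6·26 ≡ 1, so inverse 26.
N/16 = 1333; 1333 ≡ 5 (mod 16); 5·13 ≡ 1, so inverse 13.
N/43 = 496; 496 ≡ 23 (mod 43); 23·15 ≡ 1, so inverse 15.
t ≡ 26·688·26 + 6·1333·13 + 0·496·15 = 569062.
569062 mod 21328 = 14534.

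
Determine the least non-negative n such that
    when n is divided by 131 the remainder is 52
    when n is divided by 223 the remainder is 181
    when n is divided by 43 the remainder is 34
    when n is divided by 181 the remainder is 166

From n ≡ 52 (mod 131) write n = 52 + 131t. Substituting into n ≡ 181 (mod 223) gives 131t ≡ 129 (mod 223), and since 131⁻¹ ≡ 143 (mod 223), t ≡ 161. Hence n ≡ 52 + 131·161 = 21143 (mod 29213).
From n ≡ 21143 (mod 29213) write n = 21143 + 29213t. Substituting into n ≡ 34 (mod 43) gives 29213t ≡ 4 (mod 43), and since 16⁻¹ ≡ 35 (mod 43), t ≡ 11. Hence n ≡ 21143 + 29213·11 = 342486 (mod 1256159).
From n ≡ 342486 (mod 1256159) write n = 342486 + 1256159t. Substituting into n ≡ 166 (mod 181) gives 1256159t ≡ 132 (mod 181), and since 19⁻¹ ≡ 162 (mod 181), t ≡ 26. Hence n ≡ 342486 + 1256159·26 = 33002620 (mod 227364779).

33002620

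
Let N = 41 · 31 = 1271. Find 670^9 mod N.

1039

Mod 41: 670 ≡ 14; 14^9 ≡ 14 (mod 41).
Mod 31: 670 ≡ 19; 19^9 ≡ 16 (mod 31).
Combine by CRT: x ≡ 14 (mod 41), x ≡ 16 (mod 31) ⇒ x ≡ 1039 (mod 1271).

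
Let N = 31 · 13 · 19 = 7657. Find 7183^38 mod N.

400

Mod 31: 7183 ≡ 22; by Fermat, exponent reduces to 38 mod 30 = 8; 22^8 ≡ 28 (mod 31).
Mod 13: 7183 ≡ 7; by Fermat, exponent reduces to 38 mod 12 = 2; 7^2 ≡ 10 (mod 13).
Mod 19: 7183 ≡ 1; by Fermat, exponent reduces to 38 mod 18 = 2; 1^2 ≡ 1 (mod 19).
Combine by CRT: x ≡ 28 (mod 31), x ≡ 10 (mod 13), x ≡ 1 (mod 19) ⇒ x ≡ 400 (mod 7657).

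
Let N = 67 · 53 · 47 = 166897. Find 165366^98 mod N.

Mod 67: 165366 ≡ 10; by Fermat, exponent reduces to 98 mod 66 = 32; 10^32 ≡ 47 (mod 67).
Mod 53: 165366 ≡ 6; by Fermat, exponent reduces to 98 mod 52 = 46; 6^46 ≡ 10 (mod 53).
Mod 47: 165366 ≡ 20; by Fermat, exponent reduces to 98 mod 46 = 6; 20^6 ≡ 6 (mod 47).
Combine by CRT: x ≡ 47 (mod 67), x ≡ 10 (mod 53), x ≡ 6 (mod 47) ⇒ x ≡ 38170 (mod 166897).

38170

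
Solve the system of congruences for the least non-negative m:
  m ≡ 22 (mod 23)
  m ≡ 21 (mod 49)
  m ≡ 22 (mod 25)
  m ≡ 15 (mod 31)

864822

The moduli are pairwise coprime; N = 23·49·25·31 = 873425.
N/23 = 37975; 37975 ≡ 2 (mod 23); 2·12 ≡ 1, so inverse 12.
N/49 = 17825; 17825 ≡ 38 (mod 49); 38·40 ≡ 1, so inverse 40.
N/25 = 34937; 34937 ≡ 12 (mod 25); 12·23 ≡ 1, so inverse 23.
N/31 = 28175; 28175 ≡ 27 (mod 31); 27·23 ≡ 1, so inverse 23.
m ≡ 22·37975·12 + 21·17825·40 + 22·34937·23 + 15·28175·23 = 52396897.
52396897 mod 873425 = 864822.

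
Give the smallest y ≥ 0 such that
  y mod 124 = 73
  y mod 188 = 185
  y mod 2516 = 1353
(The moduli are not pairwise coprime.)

683189

gcd(124, 188) = 4 and 4 | (185 − 73), so the pair is consistent; merging gives y ≡ 1313 (mod 5828), where 5828 = lcm(124, 188).
gcd(5828, 2516) = 4 and 4 | (1353 − 1313), so the pair is consistent; merging gives y ≡ 683189 (mod 3665812), where 3665812 = lcm(5828, 2516).
The solution is unique modulo lcm(124, 188, 2516) = 3665812.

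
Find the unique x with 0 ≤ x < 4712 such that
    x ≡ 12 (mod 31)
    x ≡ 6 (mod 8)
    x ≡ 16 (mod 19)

2182

The moduli are pairwise coprime; N = 31·8·19 = 4712.
N/31 = 152; 152 ≡ 28 (mod 31); 28·10 ≡ 1, so inverse 10.
N/8 = 589; 589 ≡ 5 (mod 8); 5·5 ≡ 1, so inverse 5.
N/19 = 248; 248 ≡ 1 (mod 19), inverse 1.
x ≡ 12·152·10 + 6·589·5 + 16·248·1 = 39878.
39878 mod 4712 = 2182.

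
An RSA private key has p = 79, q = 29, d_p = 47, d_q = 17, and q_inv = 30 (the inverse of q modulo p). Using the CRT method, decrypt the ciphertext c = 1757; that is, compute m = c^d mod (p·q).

2105

m₁ = c^(d_p) mod p: c ≡ 19 (mod 79), and 19^47 mod 79 = 51.
m₂ = c^(d_q) mod q: c ≡ 17 (mod 29), and 17^17 mod 29 = 17.
h = q_inv·(m₁ − m₂) mod p = 30·(51 − 17) mod 79 = 72.
m = m₂ + h·q = 17 + 72·29 = 2105.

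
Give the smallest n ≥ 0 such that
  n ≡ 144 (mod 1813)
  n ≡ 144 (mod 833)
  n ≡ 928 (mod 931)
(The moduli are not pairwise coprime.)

246712

gcd(1813, 833) = 49 and 49 | (144 − 144), so the pair is consistent; merging gives n ≡ 144 (mod 30821), where 30821 = lcm(1813, 833).
gcd(30821, 931) = 49 and 49 | (928 − 144), so the pair is consistent; merging gives n ≡ 246712 (mod 585599), where 585599 = lcm(30821, 931).
The solution is unique modulo lcm(1813, 833, 931) = 585599.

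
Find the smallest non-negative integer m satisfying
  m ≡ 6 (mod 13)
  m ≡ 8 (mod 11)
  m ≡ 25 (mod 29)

From m ≡ 6 (mod 13) write m = 6 + 13t. Substituting into m ≡ 8 (mod 11) gives 13t ≡ 2 (mod 11), and since 2⁻¹ ≡ 6 (mod 11), t ≡ 1. Hence m ≡ 6 + 13·1 = 19 (mod 143).
From m ≡ 19 (mod 143) write m = 19 + 143t. Substituting into m ≡ 25 (mod 29) gives 143t ≡ 6 (mod 29), and since 27⁻¹ ≡ 14 (mod 29), t ≡ 26. Hence m ≡ 19 + 143·26 = 3737 (mod 4147).

3737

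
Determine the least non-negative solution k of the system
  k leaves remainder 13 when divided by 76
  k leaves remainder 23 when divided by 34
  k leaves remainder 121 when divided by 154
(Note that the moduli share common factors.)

gcd(76, 34) = 2 and 2 | (23 − 13), so the pair is consistent; merging gives k ≡ 1077 (mod 1292), where 1292 = lcm(76, 34).
gcd(1292, 154) = 2 and 2 | (121 − 1077), so the pair is consistent; merging gives k ≡ 26917 (mod 99484), where 99484 = lcm(1292, 154).
The solution is unique modulo lcm(76, 34, 154) = 99484.

26917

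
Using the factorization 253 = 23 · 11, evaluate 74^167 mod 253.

90

Mod 23: 74 ≡ 5; by Fermat, exponent reduces to 167 mod 22 = 13; 5^13 ≡ 21 (mod 23).
Mod 11: 74 ≡ 8; by Fermat, exponent reduces to 167 mod 10 = 7; 8^7 ≡ 2 (mod 11).
Combine by CRT: x ≡ 21 (mod 23), x ≡ 2 (mod 11) ⇒ x ≡ 90 (mod 253).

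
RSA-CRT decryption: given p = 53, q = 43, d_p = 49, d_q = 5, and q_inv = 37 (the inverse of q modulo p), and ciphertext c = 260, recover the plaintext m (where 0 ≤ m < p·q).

m₁ = c^(d_p) mod p: c ≡ 48 (mod 53), and 48^49 mod 53 = 39.
m₂ = c^(d_q) mod q: c ≡ 2 (mod 43), and 2^5 mod 43 = 32.
h = q_inv·(m₁ − m₂) mod p = 37·(39 − 32) mod 53 = 47.
m = m₂ + h·q = 32 + 47·43 = 2053.

2053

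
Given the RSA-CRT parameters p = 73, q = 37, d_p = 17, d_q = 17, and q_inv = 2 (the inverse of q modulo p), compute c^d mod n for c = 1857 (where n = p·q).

m₁ = c^(d_p) mod p: c ≡ 32 (mod 73), and 32^17 mod 73 = 16.
m₂ = c^(d_q) mod q: c ≡ 7 (mod 37), and 7^17 mod 37 = 16.
h = q_inv·(m₁ − m₂) mod p = 2·(16 − 16) mod 73 = 0.
m = m₂ + h·q = 16 + 0·37 = 16.

16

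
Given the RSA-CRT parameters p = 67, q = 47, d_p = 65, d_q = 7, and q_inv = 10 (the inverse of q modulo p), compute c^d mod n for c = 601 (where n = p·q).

1976

m₁ = c^(d_p) mod p: c ≡ 65 (mod 67), and 65^65 mod 67 = 33.
m₂ = c^(d_q) mod q: c ≡ 37 (mod 47), and 37^7 mod 47 = 2.
h = q_inv·(m₁ − m₂) mod p = 10·(33 − 2) mod 67 = 42.
m = m₂ + h·q = 2 + 42·47 = 1976.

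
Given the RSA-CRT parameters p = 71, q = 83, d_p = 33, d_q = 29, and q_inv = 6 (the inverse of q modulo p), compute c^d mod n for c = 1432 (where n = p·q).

675

m₁ = c^(d_p) mod p: c ≡ 12 (mod 71), and 12^33 mod 71 = 36.
m₂ = c^(d_q) mod q: c ≡ 21 (mod 83), and 21^29 mod 83 = 11.
h = q_inv·(m₁ − m₂) mod p = 6·(36 − 11) mod 71 = 8.
m = m₂ + h·q = 11 + 8·83 = 675.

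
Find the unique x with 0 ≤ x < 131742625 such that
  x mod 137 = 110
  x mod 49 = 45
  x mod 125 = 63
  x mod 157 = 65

14685688

The moduli are pairwise coprime; N = 137·49·125·157 = 131742625.
N/137 = 961625; 961625 ≡ 22 (mod 137); 22·81 ≡ 1, so inverse 81.
N/49 = 2688625; 2688625 ≡ 44 (mod 49); 44·39 ≡ 1, so inverse 39.
N/125 = 1053941; 1053941 ≡ 66 (mod 125); 66·36 ≡ 1, so inverse 36.
N/157 = 839125; 839125 ≡ 117 (mod 157); 117·51 ≡ 1, so inverse 51.
x ≡ 110·961625·81 + 45·2688625·39 + 63·1053941·36 + 65·839125·51 = 18458653188.
18458653188 mod 131742625 = 14685688.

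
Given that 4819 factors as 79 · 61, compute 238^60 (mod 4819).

1

Mod 79: 238 ≡ 1; 1^60 ≡ 1 (mod 79).
Mod 61: 238 ≡ 55; since 60 | 60, by Fermat 55^60 ≡ 1 (mod 61).
Combine by CRT: x ≡ 1 (mod 79), x ≡ 1 (mod 61) ⇒ x ≡ 1 (mod 4819).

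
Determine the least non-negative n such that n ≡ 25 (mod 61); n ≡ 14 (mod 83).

From n ≡ 25 (mod 61) write n = 25 + 61t. Substituting into n ≡ 14 (mod 83) gives 61t ≡ 72 (mod 83), and since 61⁻¹ ≡ 49 (mod 83), t ≡ 42. Hence n ≡ 25 + 61·42 = 2587 (mod 5063).

2587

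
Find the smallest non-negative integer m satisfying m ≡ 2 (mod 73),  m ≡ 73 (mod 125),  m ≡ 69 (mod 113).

828698

Combine the congruences pairwise.
From m ≡ 2 (mod 73) write m = 2 + 73t. Substituting into m ≡ 73 (mod 125) gives 73t ≡ 71 (mod 125), and since 73⁻¹ ≡ 12 (mod 125), t ≡ 102. Hence m ≡ 2 + 73·102 = 7448 (mod 9125).
From m ≡ 7448 (mod 9125) write m = 7448 + 9125t. Substituting into m ≡ 69 (mod 113) gives 9125t ≡ 79 (mod 113), and since 85⁻¹ ≡ 4 (mod 113), t ≡ 90. Hence m ≡ 7448 + 9125·90 = 828698 (mod 1031125).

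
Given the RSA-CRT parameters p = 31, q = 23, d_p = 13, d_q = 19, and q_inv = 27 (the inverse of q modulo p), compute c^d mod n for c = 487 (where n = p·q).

354

m₁ = c^(d_p) mod p: c ≡ 22 (mod 31), and 22^13 mod 31 = 13.
m₂ = c^(d_q) mod q: c ≡ 4 (mod 23), and 4^19 mod 23 = 9.
h = q_inv·(m₁ − m₂) mod p = 27·(13 − 9) mod 31 = 15.
m = m₂ + h·q = 9 + 15·23 = 354.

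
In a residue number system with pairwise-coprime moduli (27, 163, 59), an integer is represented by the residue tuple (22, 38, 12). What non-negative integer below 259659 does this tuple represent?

Combine the congruences pairwise.
From x ≡ 22 (mod 27) write x = 22 + 27t. Substituting into x ≡ 38 (mod 163) gives 27t ≡ 16 (mod 163), and since 27⁻¹ ≡ 157 (mod 163), t ≡ 67. Hence x ≡ 22 + 27·67 = 1831 (mod 4401).
From x ≡ 1831 (mod 4401) write x = 1831 + 4401t. Substituting into x ≡ 12 (mod 59) gives 4401t ≡ 10 (mod 59), and since 35⁻¹ ≡ 27 (mod 59), t ≡ 34. Hence x ≡ 1831 + 4401·34 = 151465 (mod 259659).

151465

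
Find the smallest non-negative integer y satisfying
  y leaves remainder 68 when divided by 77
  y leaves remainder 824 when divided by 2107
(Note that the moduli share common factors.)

13466

gcd(77, 2107) = 7 and 7 | (824 − 68), so the pair is consistent; merging gives y ≡ 13466 (mod 23177), where 23177 = lcm(77, 2107).
The solution is unique modulo lcm(77, 2107) = 23177.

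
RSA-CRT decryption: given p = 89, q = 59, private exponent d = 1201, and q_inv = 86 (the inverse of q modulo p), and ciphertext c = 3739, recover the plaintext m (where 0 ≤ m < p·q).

d_p = d mod (p−1) = 1201 mod 88 = 57; d_q = d mod (q−1) = 41.
m₁ = c^(d_p) mod p: c ≡ 1 (mod 89), and 1^57 mod 89 = 1.
m₂ = c^(d_q) mod q: c ≡ 22 (mod 59), and 22^41 mod 59 = 53.
h = q_inv·(m₁ − m₂) mod p = 86·(1 − 53) mod 89 = 67.
m = m₂ + h·q = 53 + 67·59 = 4006.

4006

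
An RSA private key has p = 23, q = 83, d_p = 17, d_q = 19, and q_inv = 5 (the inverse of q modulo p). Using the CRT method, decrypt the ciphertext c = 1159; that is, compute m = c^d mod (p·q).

647

m₁ = c^(d_p) mod p: c ≡ 9 (mod 23), and 9^17 mod 23 = 3.
m₂ = c^(d_q) mod q: c ≡ 80 (mod 83), and 80^19 mod 83 = 66.
h = q_inv·(m₁ − m₂) mod p = 5·(3 − 66) mod 23 = 7.
m = m₂ + h·q = 66 + 7·83 = 647.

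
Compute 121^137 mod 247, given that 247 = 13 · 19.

Mod 13: 121 ≡ 4; by Fermat, exponent reduces to 137 mod 12 = 5; 4^5 ≡ 10 (mod 13).
Mod 19: 121 ≡ 7; by Fermat, exponent reduces to 137 mod 18 = 11; 7^11 ≡ 11 (mod 19).
Combine by CRT: x ≡ 10 (mod 13), x ≡ 11 (mod 19) ⇒ x ≡ 49 (mod 247).

49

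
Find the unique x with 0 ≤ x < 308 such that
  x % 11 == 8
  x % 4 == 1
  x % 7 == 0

The moduli are pairwise coprime; N = 11·4·7 = 308.
N/11 = 28; 28 ≡ 6 (mod 11); 6·2 ≡ 1, so inverse 2.
N/4 = 77; 77 ≡ 1 (mod 4), inverse 1.
N/7 = 44; 44 ≡ 2 (mod 7); 2·4 ≡ 1, so inverse 4.
x ≡ 8·28·2 + 1·77·1 + 0·44·4 = 525.
525 mod 308 = 217.

217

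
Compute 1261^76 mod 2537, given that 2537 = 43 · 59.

Mod 43: 1261 ≡ 14; by Fermat, exponent reduces to 76 mod 42 = 34; 14^34 ≡ 25 (mod 43).
Mod 59: 1261 ≡ 22; by Fermat, exponent reduces to 76 mod 58 = 18; 22^18 ≡ 16 (mod 59).
Combine by CRT: x ≡ 25 (mod 43), x ≡ 16 (mod 59) ⇒ x ≡ 842 (mod 2537).

842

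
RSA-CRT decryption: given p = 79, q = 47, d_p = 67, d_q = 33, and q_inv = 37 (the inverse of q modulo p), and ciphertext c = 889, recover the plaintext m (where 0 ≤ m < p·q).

2485

m₁ = c^(d_p) mod p: c ≡ 20 (mod 79), and 20^67 mod 79 = 36.
m₂ = c^(d_q) mod q: c ≡ 43 (mod 47), and 43^33 mod 47 = 41.
h = q_inv·(m₁ − m₂) mod p = 37·(36 − 41) mod 79 = 52.
m = m₂ + h·q = 41 + 52·47 = 2485.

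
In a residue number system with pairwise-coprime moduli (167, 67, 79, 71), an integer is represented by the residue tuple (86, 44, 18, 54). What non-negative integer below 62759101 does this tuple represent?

Combine the congruences pairwise.
From x ≡ 86 (mod 167) write x = 86 + 167t. Substituting into x ≡ 44 (mod 67) gives 167t ≡ 25 (mod 67), and since 33⁻¹ ≡ 65 (mod 67), t ≡ 17. Hence x ≡ 86 + 167·17 = 2925 (mod 11189).
From x ≡ 2925 (mod 11189) write x = 2925 + 11189t. Substituting into x ≡ 18 (mod 79) gives 11189t ≡ 16 (mod 79), and since 50⁻¹ ≡ 49 (mod 79), t ≡ 73. Hence x ≡ 2925 + 11189·73 = 819722 (mod 883931).
From x ≡ 819722 (mod 883931) write x = 819722 + 883931t. Substituting into x ≡ 54 (mod 71) gives 883931t ≡ 27 (mod 71), and since 52⁻¹ ≡ 56 (mod 71), t ≡ 21. Hence x ≡ 819722 + 883931·21 = 19382273 (mod 62759101).

19382273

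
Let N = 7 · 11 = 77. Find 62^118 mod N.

Mod 7: 62 ≡ 6; by Fermat, exponent reduces to 118 mod 6 = 4; 6^4 ≡ 1 (mod 7).
Mod 11: 62 ≡ 7; by Fermat, exponent reduces to 118 mod 10 = 8; 7^8 ≡ 9 (mod 11).
Combine by CRT: x ≡ 1 (mod 7), x ≡ 9 (mod 11) ⇒ x ≡ 64 (mod 77).

64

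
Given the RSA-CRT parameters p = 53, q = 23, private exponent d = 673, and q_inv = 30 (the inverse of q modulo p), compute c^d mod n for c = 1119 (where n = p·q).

d_p = d mod (p−1) = 673 mod 52 = 49; d_q = d mod (q−1) = 13.
m₁ = c^(d_p) mod p: c ≡ 6 (mod 53), and 6^49 mod 53 = 40.
m₂ = c^(d_q) mod q: c ≡ 15 (mod 23), and 15^13 mod 23 = 5.
h = q_inv·(m₁ − m₂) mod p = 30·(40 − 5) mod 53 = 43.
m = m₂ + h·q = 5 + 43·23 = 994.

994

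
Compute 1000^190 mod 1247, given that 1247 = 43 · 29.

Mod 43: 1000 ≡ 11; by Fermat, exponent reduces to 190 mod 42 = 22; 11^22 ≡ 11 (mod 43).
Mod 29: 1000 ≡ 14; by Fermat, exponent reduces to 190 mod 28 = 22; 14^22 ≡ 6 (mod 29).
Combine by CRT: x ≡ 11 (mod 43), x ≡ 6 (mod 29) ⇒ x ≡ 441 (mod 1247).

441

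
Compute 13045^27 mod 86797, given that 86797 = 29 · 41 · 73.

Mod 29: 13045 ≡ 24; 24^27 ≡ 23 (mod 29).
Mod 41: 13045 ≡ 7; 7^27 ≡ 24 (mod 41).
Mod 73: 13045 ≡ 51; 51^27 ≡ 10 (mod 73).
Combine by CRT: x ≡ 23 (mod 29), x ≡ 24 (mod 41), x ≡ 10 (mod 73) ⇒ x ≡ 42131 (mod 86797).

42131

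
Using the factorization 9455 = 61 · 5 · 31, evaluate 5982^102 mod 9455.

1179

Mod 61: 5982 ≡ 4; by Fermat, exponent reduces to 102 mod 60 = 42; 4^42 ≡ 20 (mod 61).
Mod 5: 5982 ≡ 2; by Fermat, exponent reduces to 102 mod 4 = 2; 2^2 ≡ 4 (mod 5).
Mod 31: 5982 ≡ 30; by Fermat, exponent reduces to 102 mod 30 = 12; 30^12 ≡ 1 (mod 31).
Combine by CRT: x ≡ 20 (mod 61), x ≡ 4 (mod 5), x ≡ 1 (mod 31) ⇒ x ≡ 1179 (mod 9455).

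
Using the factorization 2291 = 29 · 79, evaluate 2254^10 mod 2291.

Mod 29: 2254 ≡ 21; 21^10 ≡ 4 (mod 29).
Mod 79: 2254 ≡ 42; 42^10 ≡ 13 (mod 79).
Combine by CRT: x ≡ 4 (mod 29), x ≡ 13 (mod 79) ⇒ x ≡ 961 (mod 2291).

961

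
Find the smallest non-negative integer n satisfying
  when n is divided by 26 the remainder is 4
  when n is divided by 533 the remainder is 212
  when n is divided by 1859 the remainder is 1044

86558

gcd(26, 533) = 13 and 13 | (212 − 4), so the pair is consistent; merging gives n ≡ 212 (mod 1066), where 1066 = lcm(26, 533).
gcd(1066, 1859) = 13 and 13 | (1044 − 212), so the pair is consistent; merging gives n ≡ 86558 (mod 152438), where 152438 = lcm(1066, 1859).
The solution is unique modulo lcm(26, 533, 1859) = 152438.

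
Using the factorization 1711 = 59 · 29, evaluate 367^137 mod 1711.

Mod 59: 367 ≡ 13; by Fermat, exponent reduces to 137 mod 58 = 21; 13^21 ≡ 33 (mod 59).
Mod 29: 367 ≡ 19; by Fermat, exponent reduces to 137 mod 28 = 25; 19^25 ≡ 2 (mod 29).
Combine by CRT: x ≡ 33 (mod 59), x ≡ 2 (mod 29) ⇒ x ≡ 1626 (mod 1711).

1626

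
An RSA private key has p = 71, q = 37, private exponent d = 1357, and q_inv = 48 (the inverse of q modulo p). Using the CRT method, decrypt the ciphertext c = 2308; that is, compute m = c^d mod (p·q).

d_p = d mod (p−1) = 1357 mod 70 = 27; d_q = d mod (q−1) = 25.
m₁ = c^(d_p) mod p: c ≡ 36 (mod 71), and 36^27 mod 71 = 43.
m₂ = c^(d_q) mod q: c ≡ 14 (mod 37), and 14^25 mod 37 = 14.
h = q_inv·(m₁ − m₂) mod p = 48·(43 − 14) mod 71 = 43.
m = m₂ + h·q = 14 + 43·37 = 1605.

1605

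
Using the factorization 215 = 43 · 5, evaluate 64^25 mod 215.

164

Mod 43: 64 ≡ 21; 21^25 ≡ 35 (mod 43).
Mod 5: 64 ≡ 4; by Fermat, exponent reduces to 25 mod 4 = 1; 4^1 ≡ 4 (mod 5).
Combine by CRT: x ≡ 35 (mod 43), x ≡ 4 (mod 5) ⇒ x ≡ 164 (mod 215).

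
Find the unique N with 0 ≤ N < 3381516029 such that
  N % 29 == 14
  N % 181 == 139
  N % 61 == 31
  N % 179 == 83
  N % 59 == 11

The moduli are pairwise coprime; M = 29·181·61·179·59 = 3381516029.
M/29 = 116604001; 116604001 ≡ 18 (mod 29); 18·21 ≡ 1, so inverse 21.
M/181 = 18682409; 18682409 ≡ 132 (mod 181); 132·48 ≡ 1, so inverse 48.
M/61 = 55434689; 55434689 ≡ 24 (mod 61); 24·28 ≡ 1, so inverse 28.
M/179 = 18891151; 18891151 ≡ 28 (mod 179); 28·32 ≡ 1, so inverse 32.
M/59 = 57313831; 57313831 ≡ 51 (mod 59); 51·22 ≡ 1, so inverse 22.
N ≡ 14·116604001·21 + 139·18682409·48 + 31·55434689·28 + 83·18891151·32 + 11·57313831·22 = 271092763352.
271092763352 mod 3381516029 = 571481032.

571481032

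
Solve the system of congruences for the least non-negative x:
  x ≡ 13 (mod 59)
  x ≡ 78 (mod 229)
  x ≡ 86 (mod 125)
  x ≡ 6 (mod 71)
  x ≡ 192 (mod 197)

9736725586

The moduli are pairwise coprime; N = 59·229·125·71·197 = 23622294625.
N/59 = 400377875; 400377875 ≡ 40 (mod 59); 40·31 ≡ 1, so inverse 31.
N/229 = 103154125; 103154125 ≡ 159 (mod 229); 159·193 ≡ 1, so inverse 193.
N/125 = 188978357; 188978357 ≡ 107 (mod 125); 107·118 ≡ 1, so inverse 118.
N/71 = 332708375; 332708375 ≡ 32 (mod 71); 32·20 ≡ 1, so inverse 20.
N/197 = 119910125; 119910125 ≡ 165 (mod 197); 165·80 ≡ 1, so inverse 80.
x ≡ 13·400377875·31 + 78·103154125·193 + 86·188978357·118 + 6·332708375·20 + 192·119910125·80 = 5513731373211.
5513731373211 mod 23622294625 = 9736725586.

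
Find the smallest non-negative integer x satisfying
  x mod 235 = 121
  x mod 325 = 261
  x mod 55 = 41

Combine the congruences pairwise.
gcd(235, 325) = 5 and 5 | (261 − 121), so the pair is consistent; merging gives x ≡ 11636 (mod 15275), where 15275 = lcm(235, 325).
gcd(15275, 55) = 5 and 5 | (41 − 11636), so the pair is consistent; merging gives x ≡ 57461 (mod 168025), where 168025 = lcm(15275, 55).
The solution is unique modulo lcm(235, 325, 55) = 168025.

57461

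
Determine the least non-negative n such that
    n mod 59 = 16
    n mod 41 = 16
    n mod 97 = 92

From n ≡ 16 (mod 59) write n = 16 + 59t. Substituting into n ≡ 16 (mod 41) gives 59t ≡ 0 (mod 41), and since 18⁻¹ ≡ 16 (mod 41), t ≡ 0. Hence n ≡ 16 + 59·0 = 16 (mod 2419).
From n ≡ 16 (mod 2419) write n = 16 + 2419t. Substituting into n ≡ 92 (mod 97) gives 2419t ≡ 76 (mod 97), and since 91⁻¹ ≡ 16 (mod 97), t ≡ 52. Hence n ≡ 16 + 2419·52 = 125804 (mod 234643).

125804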